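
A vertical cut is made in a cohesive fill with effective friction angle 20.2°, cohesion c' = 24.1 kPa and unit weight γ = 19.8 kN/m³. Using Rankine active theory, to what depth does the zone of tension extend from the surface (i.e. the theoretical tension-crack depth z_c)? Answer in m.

3.49 m

K_a = tan²(45° − 20.2°/2) = 0.4867; √K_a = 0.6976.
The active pressure is zero where K_a γ z = 2c√K_a, so z_c = 2c/(γ√K_a) = 2×24.1/(19.8×0.6976) = 3.490 m.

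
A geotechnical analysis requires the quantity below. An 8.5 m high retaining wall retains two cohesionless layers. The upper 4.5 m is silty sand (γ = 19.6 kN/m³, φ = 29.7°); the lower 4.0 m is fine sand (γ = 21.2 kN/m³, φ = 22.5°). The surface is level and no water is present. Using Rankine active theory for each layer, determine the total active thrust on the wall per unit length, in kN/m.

300 kN/m

K_a1 = tan²(45°−29.7°/2) = 0.3374; K_a2 = tan²(45°−22.5°/2) = 0.4465.
Layer 1: σ at base = K_a1 γ₁ h₁ = 29.76 kPa; P₁ = ½×29.76×4.5 = 66.95.
Layer 2: σ_v at top = γ₁h₁ = 88.20; σ_h top = K_a2×88.20 = 39.38; σ_h base = K_a2×(88.20+21.2×4.0) = 77.24.
P₂ = ½(39.38+77.24)×4.0 = 233.2. Total P_a = 66.95+233.2 = 300.2 kN/m.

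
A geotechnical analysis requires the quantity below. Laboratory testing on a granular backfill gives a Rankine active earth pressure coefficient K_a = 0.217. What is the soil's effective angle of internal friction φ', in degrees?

40.0°

K_a = tan²(45° − φ/2) ⇒ 45° − φ/2 = arctan(√0.217) = 24.98°.
φ = 2(45° − 24.98°) = 40.04°.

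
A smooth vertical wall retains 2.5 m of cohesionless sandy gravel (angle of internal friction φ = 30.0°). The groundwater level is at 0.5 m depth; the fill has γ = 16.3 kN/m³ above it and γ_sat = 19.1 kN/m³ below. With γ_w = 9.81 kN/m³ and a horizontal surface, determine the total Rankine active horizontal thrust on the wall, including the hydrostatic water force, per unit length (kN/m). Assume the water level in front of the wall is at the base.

31.9 kN/m

K_a = tan²(45° − φ/2) = 0.3333.
γ' = 19.1 − 9.81 = 9.290 kN/m³. Depth below WT = 2.0 m.
σ'_h at WT = K_a γ d_w = 2.717 kPa; at base = 2.717 + K_a γ' × 2.0 = 8.910 kPa.
P₁ (0–0.5 m) = ½×2.717×0.5 = 0.6792. P₂ (0.5–2.5 m) = ½(2.717+8.910)×2.0 = 11.63.
P_w = ½ γ_w h₂² = 0.5×9.81×2.0² = 19.62. Total = 0.6792+11.63+19.62 = 31.93 kN/m.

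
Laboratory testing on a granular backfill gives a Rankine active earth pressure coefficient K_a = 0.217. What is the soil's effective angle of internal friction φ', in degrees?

40.0°

K_a = tan²(45° − φ/2) ⇒ 45° − φ/2 = arctan(√0.217) = 24.98°.
φ = 2(45° − 24.98°) = 40.04°.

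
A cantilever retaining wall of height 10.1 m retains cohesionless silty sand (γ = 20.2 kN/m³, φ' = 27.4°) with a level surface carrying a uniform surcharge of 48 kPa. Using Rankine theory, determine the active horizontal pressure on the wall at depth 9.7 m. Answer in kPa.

90.2 kPa

K_a = (1 − sin φ)/(1 + sin φ) = 0.3697.
σ_v = γz + q = 20.2 × 9.7 + 48 = 243.9 kPa.
σ_h = K_a σ_v = 0.3697 × 243.9 = 90.18 kPa.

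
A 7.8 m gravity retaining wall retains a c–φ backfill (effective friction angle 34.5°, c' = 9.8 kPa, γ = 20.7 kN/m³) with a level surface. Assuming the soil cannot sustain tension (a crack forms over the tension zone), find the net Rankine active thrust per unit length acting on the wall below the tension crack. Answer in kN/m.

103 kN/m

K_a = 0.2768; √K_a = 0.5261.
Tension-crack depth z_c = 2c/(γ√K_a) = 2×9.8/(20.7×0.5261) = 1.800 m.
σ_a at base = K_a γ H − 2c√K_a = 0.2768×20.7×7.8 − 2×9.8×0.5261 = 34.38 kPa.
P_a = ½ × 34.38 × (H − z_c) = 0.5×34.38×6.000 = 103.1 kN/m.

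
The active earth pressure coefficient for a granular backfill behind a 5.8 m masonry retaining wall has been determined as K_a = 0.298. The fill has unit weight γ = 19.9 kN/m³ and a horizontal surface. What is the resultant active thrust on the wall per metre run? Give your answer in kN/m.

P = ½ K_a γ H² = 0.5 × 0.298 × 19.9 × 5.8² = 99.75 kN/m.

99.7 kN/m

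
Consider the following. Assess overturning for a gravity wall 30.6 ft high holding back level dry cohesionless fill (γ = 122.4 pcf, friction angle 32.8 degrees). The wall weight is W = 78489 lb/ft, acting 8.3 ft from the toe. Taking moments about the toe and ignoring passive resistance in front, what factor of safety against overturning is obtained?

3.75

K_a = tan²(45° − 32.8°/2) = 0.2973.
P_a = ½K_aγH² = 0.5×0.2973×122.4×30.6² = 17030 lb/ft, acting at H/3 = 10.20 ft above the base.
Overturning moment M_o = P_a × H/3 = 17030 × 10.20 = 173800.
Resisting moment M_r = W × 8.3 = 78489 × 8.3 = 651500.
FS_overturning = M_r/M_o = 651500/173800 = 3.749.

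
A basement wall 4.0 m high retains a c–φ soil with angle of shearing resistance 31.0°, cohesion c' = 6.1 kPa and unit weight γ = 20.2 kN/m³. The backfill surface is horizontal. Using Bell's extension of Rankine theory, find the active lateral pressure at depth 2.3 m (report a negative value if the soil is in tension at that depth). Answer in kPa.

K_a = (1 − sin φ)/(1 + sin φ) = 0.3201.
σ_a = K_a γ z − 2c√K_a = 0.3201×20.2×2.3 − 2×6.1×0.5658 = 7.969 kPa.

7.97 kPa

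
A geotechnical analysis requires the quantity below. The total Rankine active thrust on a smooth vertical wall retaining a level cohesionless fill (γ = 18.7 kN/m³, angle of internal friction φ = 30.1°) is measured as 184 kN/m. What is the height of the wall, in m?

K_a = 0.3320. P_a = ½ K_a γ H² ⇒ H = √(2P_a/(K_a γ)).
H = √(2×184/(0.3320×18.7)) = 7.699 m.

7.70 m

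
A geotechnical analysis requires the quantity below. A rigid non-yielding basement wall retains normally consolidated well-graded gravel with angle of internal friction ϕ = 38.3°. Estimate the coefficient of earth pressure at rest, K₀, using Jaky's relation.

0.380

K₀ = 1 − sin φ' = 1 − sin 38.3° = 0.3802.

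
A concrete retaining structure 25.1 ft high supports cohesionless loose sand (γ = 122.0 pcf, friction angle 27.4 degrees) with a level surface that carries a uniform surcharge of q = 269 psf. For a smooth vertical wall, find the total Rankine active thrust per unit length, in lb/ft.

16700 lb/ft

K_a = tan²(45° − φ/2) = 0.3697.
Soil triangle: ½ K_a γ H² = 0.5×0.3697×122.0×25.1² = 14210 lb/ft.
Surcharge rectangle: K_a q H = 0.3697×269×25.1 = 2496 lb/ft.
Total = 14210 + 2496 = 16700 lb/ft.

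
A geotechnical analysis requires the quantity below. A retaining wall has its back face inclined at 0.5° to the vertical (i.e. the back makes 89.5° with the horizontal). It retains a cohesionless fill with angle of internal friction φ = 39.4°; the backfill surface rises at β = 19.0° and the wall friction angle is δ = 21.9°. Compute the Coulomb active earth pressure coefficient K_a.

K_a = sin²(α+φ) / [sin²α · sin(α−δ) · (1 + √{sin(φ+δ)sin(φ−β) / (sin(α−δ)sin(α+β))})²].
With α = 89.5°, φ = 39.4°, δ = 21.9°, β = 19.0°: K_a = 0.2590.

0.259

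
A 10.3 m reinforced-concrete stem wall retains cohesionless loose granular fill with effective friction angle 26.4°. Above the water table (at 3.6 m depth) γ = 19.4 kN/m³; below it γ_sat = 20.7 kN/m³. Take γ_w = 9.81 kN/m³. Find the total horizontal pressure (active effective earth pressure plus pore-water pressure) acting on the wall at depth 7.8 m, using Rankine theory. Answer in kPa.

K_a = (1 − sin φ)/(1 + sin φ) = 0.3844.
γ' = 20.7 − 9.81 = 10.89 kN/m³.
Effective vertical stress at 7.8 m: σ'_v = 19.4×3.6 + 10.89×4.20 = 115.6 kPa.
σ'_h = K_a σ'_v = 0.3844 × 115.6 = 44.43 kPa; u = γ_w × 4.20 = 41.20 kPa.
Total σ_h = 44.43 + 41.20 = 85.63 kPa.

85.6 kPa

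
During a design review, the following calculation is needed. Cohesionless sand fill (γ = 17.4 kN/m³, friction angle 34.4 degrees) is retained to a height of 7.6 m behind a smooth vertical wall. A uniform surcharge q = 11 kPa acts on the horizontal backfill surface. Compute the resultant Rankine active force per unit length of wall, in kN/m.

163 kN/m

K_a = tan²(45° − φ/2) = 0.2780.
Soil triangle: ½ K_a γ H² = 0.5×0.2780×17.4×7.6² = 139.7 kN/m.
Surcharge rectangle: K_a q H = 0.2780×11×7.6 = 23.24 kN/m.
Total = 139.7 + 23.24 = 162.9 kN/m.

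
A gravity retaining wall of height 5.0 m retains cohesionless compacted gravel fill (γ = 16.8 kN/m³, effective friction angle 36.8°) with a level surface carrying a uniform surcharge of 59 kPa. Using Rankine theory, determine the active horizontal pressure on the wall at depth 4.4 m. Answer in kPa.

33.3 kPa

K_a = (1 − sin φ)/(1 + sin φ) = 0.2508.
σ_v = γz + q = 16.8 × 4.4 + 59 = 132.9 kPa.
σ_h = K_a σ_v = 0.2508 × 132.9 = 33.33 kPa.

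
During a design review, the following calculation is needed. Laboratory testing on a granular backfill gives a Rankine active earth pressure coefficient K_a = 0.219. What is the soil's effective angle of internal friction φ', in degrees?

39.8°

K_a = tan²(45° − φ/2) ⇒ 45° − φ/2 = arctan(√0.219) = 25.08°.
φ = 2(45° − 25.08°) = 39.84°.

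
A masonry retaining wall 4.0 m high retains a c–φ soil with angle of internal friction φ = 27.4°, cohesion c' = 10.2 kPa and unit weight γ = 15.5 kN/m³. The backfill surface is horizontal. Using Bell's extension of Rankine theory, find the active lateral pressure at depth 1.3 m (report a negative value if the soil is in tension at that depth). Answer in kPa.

K_a = (1 − sin φ)/(1 + sin φ) = 0.3697.
σ_a = K_a γ z − 2c√K_a = 0.3697×15.5×1.3 − 2×10.2×0.6080 = -4.954 kPa.

-4.95 kPa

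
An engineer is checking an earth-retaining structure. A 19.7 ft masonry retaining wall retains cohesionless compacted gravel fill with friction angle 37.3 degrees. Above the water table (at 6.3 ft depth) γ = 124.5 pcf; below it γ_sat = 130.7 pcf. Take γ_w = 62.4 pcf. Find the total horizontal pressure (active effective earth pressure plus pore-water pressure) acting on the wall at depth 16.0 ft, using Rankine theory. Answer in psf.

K_a = (1 − sin φ)/(1 + sin φ) = 0.2453.
γ' = 130.7 − 62.4 = 68.30 pcf.
Effective vertical stress at 16.0 ft: σ'_v = 124.5×6.3 + 68.30×9.70 = 1447 psf.
σ'_h = K_a σ'_v = 0.2453 × 1447 = 355.0 psf; u = γ_w × 9.70 = 605.3 psf.
Total σ_h = 355.0 + 605.3 = 960.3 psf.

960 psf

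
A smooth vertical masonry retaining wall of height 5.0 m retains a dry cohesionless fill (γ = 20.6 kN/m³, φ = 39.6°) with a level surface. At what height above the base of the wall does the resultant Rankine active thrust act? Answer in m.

K_a = 0.2214.
The pressure distribution is triangular, so the resultant acts at H/3 above the base = 5.0/3 = 1.667 m.

1.67 m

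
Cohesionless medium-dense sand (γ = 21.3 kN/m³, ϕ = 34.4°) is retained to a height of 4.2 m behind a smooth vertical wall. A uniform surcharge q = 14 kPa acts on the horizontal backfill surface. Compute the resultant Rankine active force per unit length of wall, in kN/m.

68.6 kN/m

K_a = tan²(45° − φ/2) = 0.2780.
Soil triangle: ½ K_a γ H² = 0.5×0.2780×21.3×4.2² = 52.22 kN/m.
Surcharge rectangle: K_a q H = 0.2780×14×4.2 = 16.35 kN/m.
Total = 52.22 + 16.35 = 68.57 kN/m.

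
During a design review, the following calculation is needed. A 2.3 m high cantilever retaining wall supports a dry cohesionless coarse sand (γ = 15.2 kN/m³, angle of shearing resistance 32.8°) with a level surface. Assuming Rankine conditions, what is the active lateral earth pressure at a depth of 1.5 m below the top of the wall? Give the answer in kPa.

6.78 kPa

K_a = (1 − sin φ)/(1 + sin φ) = 0.2973.
σ_h = K_a γ z = 0.2973 × 15.2 × 1.5 = 6.778 kPa.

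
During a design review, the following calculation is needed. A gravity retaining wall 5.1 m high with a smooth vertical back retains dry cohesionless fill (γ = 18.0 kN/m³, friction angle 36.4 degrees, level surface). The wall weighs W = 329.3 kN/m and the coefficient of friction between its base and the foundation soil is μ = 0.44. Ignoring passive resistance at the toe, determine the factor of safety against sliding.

K_a = tan²(45° − 36.4°/2) = 0.2552.
P_a = ½K_aγH² = 0.5×0.2552×18.0×5.1² = 59.73 kN/m, acting at H/3 = 1.700 m above the base.
FS_sliding = μW / P_a = 0.44×329.3 / 59.73 = 2.426.

2.43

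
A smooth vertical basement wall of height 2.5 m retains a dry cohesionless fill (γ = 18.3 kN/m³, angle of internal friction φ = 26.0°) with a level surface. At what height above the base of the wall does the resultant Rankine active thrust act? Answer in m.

K_a = 0.3905.
The pressure distribution is triangular, so the resultant acts at H/3 above the base = 2.5/3 = 0.8333 m.

0.833 m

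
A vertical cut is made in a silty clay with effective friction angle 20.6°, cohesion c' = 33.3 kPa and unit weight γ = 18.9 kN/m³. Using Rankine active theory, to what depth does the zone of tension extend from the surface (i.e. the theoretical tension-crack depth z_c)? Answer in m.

5.09 m

K_a = tan²(45° − 20.6°/2) = 0.4795; √K_a = 0.6924.
The active pressure is zero where K_a γ z = 2c√K_a, so z_c = 2c/(γ√K_a) = 2×33.3/(18.9×0.6924) = 5.089 m.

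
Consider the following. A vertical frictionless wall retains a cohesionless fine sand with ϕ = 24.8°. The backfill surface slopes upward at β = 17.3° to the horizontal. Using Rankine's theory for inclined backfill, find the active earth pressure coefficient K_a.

0.503

K_a = cos β · (cos β − √(cos²β − cos²φ)) / (cos β + √(cos²β − cos²φ)).
cos β = 0.9548, cos φ = 0.9078, √(cos²β − cos²φ) = 0.2958.
K_a = 0.9548 × (0.9548 − 0.2958)/(0.9548 + 0.2958) = 0.5031.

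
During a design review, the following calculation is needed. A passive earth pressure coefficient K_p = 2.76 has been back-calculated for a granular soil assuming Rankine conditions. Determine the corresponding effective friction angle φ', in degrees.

K_p = (1+sin φ)/(1−sin φ) ⇒ sin φ = (K_p − 1)/(K_p + 1) = 0.4681.
φ = arcsin(0.4681) = 27.91°.

27.9°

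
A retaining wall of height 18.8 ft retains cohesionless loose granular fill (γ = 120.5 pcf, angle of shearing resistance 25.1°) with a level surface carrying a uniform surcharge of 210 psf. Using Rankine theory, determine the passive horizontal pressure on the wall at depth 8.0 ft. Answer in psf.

K_p = (1 + sin φ)/(1 − sin φ) = 2.473.
σ_v = γz + q = 120.5 × 8.0 + 210 = 1174 psf.
σ_h = K_p σ_v = 2.473 × 1174 = 2904 psf.

2900 psf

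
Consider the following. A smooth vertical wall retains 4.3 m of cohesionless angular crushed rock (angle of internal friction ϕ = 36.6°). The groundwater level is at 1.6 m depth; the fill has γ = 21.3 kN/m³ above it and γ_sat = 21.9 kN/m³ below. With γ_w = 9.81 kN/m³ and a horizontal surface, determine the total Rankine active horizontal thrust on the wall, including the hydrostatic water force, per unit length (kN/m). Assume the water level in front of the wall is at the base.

77.1 kN/m

K_a = tan²(45° − φ/2) = 0.2530.
γ' = 21.9 − 9.81 = 12.09 kN/m³. Depth below WT = 2.7 m.
σ'_h at WT = K_a γ d_w = 8.621 kPa; at base = 8.621 + K_a γ' × 2.7 = 16.88 kPa.
P₁ (0–1.6 m) = ½×8.621×1.6 = 6.897. P₂ (1.6–4.3 m) = ½(8.621+16.88)×2.7 = 34.42.
P_w = ½ γ_w h₂² = 0.5×9.81×2.7² = 35.76. Total = 6.897+34.42+35.76 = 77.08 kN/m.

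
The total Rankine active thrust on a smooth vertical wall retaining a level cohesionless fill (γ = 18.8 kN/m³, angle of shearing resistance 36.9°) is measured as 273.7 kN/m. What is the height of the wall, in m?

K_a = 0.2497. P_a = ½ K_a γ H² ⇒ H = √(2P_a/(K_a γ)).
H = √(2×273.7/(0.2497×18.8)) = 10.80 m.

10.8 m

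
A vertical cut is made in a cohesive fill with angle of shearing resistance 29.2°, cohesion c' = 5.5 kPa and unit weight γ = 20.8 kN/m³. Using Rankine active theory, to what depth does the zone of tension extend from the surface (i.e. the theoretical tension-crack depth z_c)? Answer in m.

0.901 m

K_a = tan²(45° − 29.2°/2) = 0.3442; √K_a = 0.5867.
The active pressure is zero where K_a γ z = 2c√K_a, so z_c = 2c/(γ√K_a) = 2×5.5/(20.8×0.5867) = 0.9014 m.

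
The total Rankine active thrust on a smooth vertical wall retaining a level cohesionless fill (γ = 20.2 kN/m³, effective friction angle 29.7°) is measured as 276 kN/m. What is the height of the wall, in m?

9.00 m

K_a = 0.3374. P_a = ½ K_a γ H² ⇒ H = √(2P_a/(K_a γ)).
H = √(2×276/(0.3374×20.2)) = 9.000 m.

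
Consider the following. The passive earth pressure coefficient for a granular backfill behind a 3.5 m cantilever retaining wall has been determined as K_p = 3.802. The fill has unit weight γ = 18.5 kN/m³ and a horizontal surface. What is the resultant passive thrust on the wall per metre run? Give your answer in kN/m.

P = ½ K_p γ H² = 0.5 × 3.802 × 18.5 × 3.5² = 430.8 kN/m.

431 kN/m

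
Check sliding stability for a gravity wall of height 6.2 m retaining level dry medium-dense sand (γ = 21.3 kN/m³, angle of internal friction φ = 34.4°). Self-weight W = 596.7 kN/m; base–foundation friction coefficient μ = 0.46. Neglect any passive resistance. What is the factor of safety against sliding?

2.41

K_a = tan²(45° − 34.4°/2) = 0.2780.
P_a = ½K_aγH² = 0.5×0.2780×21.3×6.2² = 113.8 kN/m, acting at H/3 = 2.067 m above the base.
FS_sliding = μW / P_a = 0.46×596.7 / 113.8 = 2.412.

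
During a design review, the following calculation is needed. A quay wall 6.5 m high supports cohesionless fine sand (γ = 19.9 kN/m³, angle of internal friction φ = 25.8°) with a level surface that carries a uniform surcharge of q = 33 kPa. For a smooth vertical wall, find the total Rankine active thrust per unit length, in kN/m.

K_a = tan²(45° − φ/2) = 0.3935.
Soil triangle: ½ K_a γ H² = 0.5×0.3935×19.9×6.5² = 165.4 kN/m.
Surcharge rectangle: K_a q H = 0.3935×33×6.5 = 84.41 kN/m.
Total = 165.4 + 84.41 = 249.8 kN/m.

250 kN/m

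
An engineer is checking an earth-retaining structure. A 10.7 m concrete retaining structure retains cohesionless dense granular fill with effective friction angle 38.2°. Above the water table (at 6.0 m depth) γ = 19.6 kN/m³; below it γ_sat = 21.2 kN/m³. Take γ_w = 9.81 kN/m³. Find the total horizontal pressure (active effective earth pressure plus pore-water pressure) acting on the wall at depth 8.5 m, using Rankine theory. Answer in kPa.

59.0 kPa

K_a = (1 − sin φ)/(1 + sin φ) = 0.2358.
γ' = 21.2 − 9.81 = 11.39 kN/m³.
Effective vertical stress at 8.5 m: σ'_v = 19.6×6.0 + 11.39×2.50 = 146.1 kPa.
σ'_h = K_a σ'_v = 0.2358 × 146.1 = 34.44 kPa; u = γ_w × 2.50 = 24.53 kPa.
Total σ_h = 34.44 + 24.53 = 58.97 kPa.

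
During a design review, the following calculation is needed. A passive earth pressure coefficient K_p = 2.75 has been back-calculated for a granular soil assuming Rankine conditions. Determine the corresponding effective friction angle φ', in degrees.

27.8°

K_p = (1+sin φ)/(1−sin φ) ⇒ sin φ = (K_p − 1)/(K_p + 1) = 0.4667.
φ = arcsin(0.4667) = 27.82°.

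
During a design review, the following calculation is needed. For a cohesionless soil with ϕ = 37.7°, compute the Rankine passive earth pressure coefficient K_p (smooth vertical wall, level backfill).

K_p = (1 + sin φ)/(1 − sin φ) = tan²(45° + 37.7°/2) = 4.148.

4.15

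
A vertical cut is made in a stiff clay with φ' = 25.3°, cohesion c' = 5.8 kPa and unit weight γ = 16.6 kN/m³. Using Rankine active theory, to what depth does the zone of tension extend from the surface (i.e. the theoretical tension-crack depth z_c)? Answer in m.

K_a = tan²(45° − 25.3°/2) = 0.4012; √K_a = 0.6334.
The active pressure is zero where K_a γ z = 2c√K_a, so z_c = 2c/(γ√K_a) = 2×5.8/(16.6×0.6334) = 1.103 m.

1.10 m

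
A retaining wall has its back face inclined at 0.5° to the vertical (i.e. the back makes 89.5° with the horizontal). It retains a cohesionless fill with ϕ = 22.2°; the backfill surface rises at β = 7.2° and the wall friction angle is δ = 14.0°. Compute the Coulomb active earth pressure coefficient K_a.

K_a = sin²(α+φ) / [sin²α · sin(α−δ) · (1 + √{sin(φ+δ)sin(φ−β) / (sin(α−δ)sin(α+β))})²].
With α = 89.5°, φ = 22.2°, δ = 14.0°, β = 7.2°: K_a = 0.4558.

0.456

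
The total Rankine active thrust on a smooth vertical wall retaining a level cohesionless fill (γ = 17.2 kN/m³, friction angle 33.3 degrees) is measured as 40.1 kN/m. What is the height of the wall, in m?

4.00 m

K_a = 0.2911. P_a = ½ K_a γ H² ⇒ H = √(2P_a/(K_a γ)).
H = √(2×40.1/(0.2911×17.2)) = 4.002 m.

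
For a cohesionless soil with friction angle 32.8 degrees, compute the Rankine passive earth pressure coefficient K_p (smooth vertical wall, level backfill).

3.36

K_p = (1 + sin φ)/(1 − sin φ) = tan²(45° + 32.8°/2) = 3.364.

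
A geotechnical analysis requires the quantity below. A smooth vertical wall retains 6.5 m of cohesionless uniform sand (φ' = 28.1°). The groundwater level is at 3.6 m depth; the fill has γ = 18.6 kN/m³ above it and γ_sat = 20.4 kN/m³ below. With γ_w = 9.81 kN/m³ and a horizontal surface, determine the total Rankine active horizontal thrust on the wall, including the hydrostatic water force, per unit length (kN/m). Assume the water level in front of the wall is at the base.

170 kN/m

K_a = tan²(45° − φ/2) = 0.3596.
γ' = 20.4 − 9.81 = 10.59 kN/m³. Depth below WT = 2.9 m.
σ'_h at WT = K_a γ d_w = 24.08 kPa; at base = 24.08 + K_a γ' × 2.9 = 35.12 kPa.
P₁ (0–3.6 m) = ½×24.08×3.6 = 43.34. P₂ (3.6–6.5 m) = ½(24.08+35.12)×2.9 = 85.84.
P_w = ½ γ_w h₂² = 0.5×9.81×2.9² = 41.25. Total = 43.34+85.84+41.25 = 170.4 kN/m.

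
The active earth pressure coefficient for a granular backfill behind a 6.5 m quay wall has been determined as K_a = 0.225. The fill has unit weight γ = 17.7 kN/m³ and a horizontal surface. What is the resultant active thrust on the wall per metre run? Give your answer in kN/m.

P = ½ K_a γ H² = 0.5 × 0.225 × 17.7 × 6.5² = 84.13 kN/m.

84.1 kN/m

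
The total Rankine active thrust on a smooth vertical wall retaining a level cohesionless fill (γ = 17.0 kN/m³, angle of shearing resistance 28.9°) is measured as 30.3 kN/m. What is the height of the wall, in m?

K_a = 0.3484. P_a = ½ K_a γ H² ⇒ H = √(2P_a/(K_a γ)).
H = √(2×30.3/(0.3484×17.0)) = 3.199 m.

3.20 m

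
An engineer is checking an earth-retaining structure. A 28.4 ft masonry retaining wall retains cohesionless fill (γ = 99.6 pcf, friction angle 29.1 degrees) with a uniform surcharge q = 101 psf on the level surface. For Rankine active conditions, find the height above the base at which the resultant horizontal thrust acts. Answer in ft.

9.78 ft

K_a = 0.3456.
Triangular part P₁ = ½K_aγH² = 13880 at H/3 = 9.467 ft; rectangular part P₂ = K_a q H = 991.3 at H/2 = 14.20 ft.
ȳ = (P₁·9.467 + P₂·14.20)/(P₁+P₂) = 9.782 ft.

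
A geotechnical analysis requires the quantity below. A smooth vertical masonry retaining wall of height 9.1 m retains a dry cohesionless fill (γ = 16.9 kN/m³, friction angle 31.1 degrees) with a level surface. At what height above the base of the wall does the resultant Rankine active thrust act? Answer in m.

3.03 m

K_a = 0.3188.
The pressure distribution is triangular, so the resultant acts at H/3 above the base = 9.1/3 = 3.033 m.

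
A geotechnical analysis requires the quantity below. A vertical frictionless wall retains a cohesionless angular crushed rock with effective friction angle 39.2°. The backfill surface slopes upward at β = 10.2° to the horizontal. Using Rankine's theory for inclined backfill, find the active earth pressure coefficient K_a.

0.234

K_a = cos β · (cos β − √(cos²β − cos²φ)) / (cos β + √(cos²β − cos²φ)).
cos β = 0.9842, cos φ = 0.7749, √(cos²β − cos²φ) = 0.6067.
K_a = 0.9842 × (0.9842 − 0.6067)/(0.9842 + 0.6067) = 0.2335.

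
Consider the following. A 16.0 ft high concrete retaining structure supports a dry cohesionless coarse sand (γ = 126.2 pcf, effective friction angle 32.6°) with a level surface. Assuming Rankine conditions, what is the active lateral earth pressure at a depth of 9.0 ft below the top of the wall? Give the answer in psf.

340 psf

K_a = (1 − sin φ)/(1 + sin φ) = 0.2997.
σ_h = K_a γ z = 0.2997 × 126.2 × 9.0 = 340.4 psf.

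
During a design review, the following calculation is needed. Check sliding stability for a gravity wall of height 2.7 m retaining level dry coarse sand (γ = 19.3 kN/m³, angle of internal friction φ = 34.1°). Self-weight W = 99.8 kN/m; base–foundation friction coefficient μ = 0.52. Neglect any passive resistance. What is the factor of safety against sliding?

2.62

K_a = tan²(45° − 34.1°/2) = 0.2815.
P_a = ½K_aγH² = 0.5×0.2815×19.3×2.7² = 19.80 kN/m, acting at H/3 = 0.9000 m above the base.
FS_sliding = μW / P_a = 0.52×99.8 / 19.80 = 2.620.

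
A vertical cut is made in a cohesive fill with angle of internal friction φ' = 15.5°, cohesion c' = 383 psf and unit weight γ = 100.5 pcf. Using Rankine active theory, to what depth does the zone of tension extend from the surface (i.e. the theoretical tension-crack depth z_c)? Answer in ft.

K_a = tan²(45° − 15.5°/2) = 0.5782; √K_a = 0.7604.
The active pressure is zero where K_a γ z = 2c√K_a, so z_c = 2c/(γ√K_a) = 2×383/(100.5×0.7604) = 10.02 ft.

10.0 ft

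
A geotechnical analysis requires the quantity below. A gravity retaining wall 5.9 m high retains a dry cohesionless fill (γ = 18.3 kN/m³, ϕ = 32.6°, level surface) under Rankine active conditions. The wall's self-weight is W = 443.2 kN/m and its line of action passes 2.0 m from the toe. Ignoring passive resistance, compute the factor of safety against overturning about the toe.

K_a = tan²(45° − 32.6°/2) = 0.2997.
P_a = ½K_aγH² = 0.5×0.2997×18.3×5.9² = 95.47 kN/m, acting at H/3 = 1.967 m above the base.
Overturning moment M_o = P_a × H/3 = 95.47 × 1.967 = 187.8.
Resisting moment M_r = W × 2.0 = 443.2 × 2.0 = 886.4.
FS_overturning = M_r/M_o = 886.4/187.8 = 4.721.

4.72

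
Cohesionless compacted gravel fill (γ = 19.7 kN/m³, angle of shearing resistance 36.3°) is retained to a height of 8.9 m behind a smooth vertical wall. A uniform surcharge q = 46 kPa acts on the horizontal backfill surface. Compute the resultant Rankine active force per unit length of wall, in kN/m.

305 kN/m

K_a = tan²(45° − φ/2) = 0.2563.
Soil triangle: ½ K_a γ H² = 0.5×0.2563×19.7×8.9² = 199.9 kN/m.
Surcharge rectangle: K_a q H = 0.2563×46×8.9 = 104.9 kN/m.
Total = 199.9 + 104.9 = 304.9 kN/m.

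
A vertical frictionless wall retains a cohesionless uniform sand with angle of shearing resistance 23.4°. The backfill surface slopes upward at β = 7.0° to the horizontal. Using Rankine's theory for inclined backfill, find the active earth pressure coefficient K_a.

0.445

K_a = cos β · (cos β − √(cos²β − cos²φ)) / (cos β + √(cos²β − cos²φ)).
cos β = 0.9925, cos φ = 0.9178, √(cos²β − cos²φ) = 0.3780.
K_a = 0.9925 × (0.9925 − 0.3780)/(0.9925 + 0.3780) = 0.4451.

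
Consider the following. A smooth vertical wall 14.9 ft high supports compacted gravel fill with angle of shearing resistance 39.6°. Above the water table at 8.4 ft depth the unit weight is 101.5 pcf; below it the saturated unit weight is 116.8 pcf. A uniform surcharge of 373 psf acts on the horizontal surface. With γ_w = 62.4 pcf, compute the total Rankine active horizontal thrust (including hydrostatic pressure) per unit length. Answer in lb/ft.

4820 lb/ft

K_a = tan²(45° − φ/2) = 0.2214.
γ' = 116.8 − 62.4 = 54.40 pcf. h₂ = H − d_w = 6.5 ft.
σ'_h: at surface K_a·q = 82.59; at WT K_a(q+γd_w) = 271.4; at base K_a(q+γd_w+γ'h₂) = 349.7 psf.
P₁ = ½(82.59+271.4)×8.4 = 1487; P₂ = ½(271.4+349.7)×6.5 = 2018; P_w = ½γ_w h₂² = 1318.
Total = 1487+2018+1318 = 4823 lb/ft.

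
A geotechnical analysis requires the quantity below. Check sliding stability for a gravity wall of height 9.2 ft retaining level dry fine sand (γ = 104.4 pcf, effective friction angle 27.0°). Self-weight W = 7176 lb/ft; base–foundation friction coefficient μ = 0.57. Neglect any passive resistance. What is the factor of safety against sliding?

2.47

K_a = tan²(45° − 27.0°/2) = 0.3755.
P_a = ½K_aγH² = 0.5×0.3755×104.4×9.2² = 1659 lb/ft, acting at H/3 = 3.067 ft above the base.
FS_sliding = μW / P_a = 0.57×7176 / 1659 = 2.465.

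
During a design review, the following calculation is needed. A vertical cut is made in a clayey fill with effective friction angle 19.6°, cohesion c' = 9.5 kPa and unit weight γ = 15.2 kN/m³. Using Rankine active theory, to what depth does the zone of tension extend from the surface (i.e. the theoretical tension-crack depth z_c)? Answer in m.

K_a = tan²(45° − 19.6°/2) = 0.4976; √K_a = 0.7054.
The active pressure is zero where K_a γ z = 2c√K_a, so z_c = 2c/(γ√K_a) = 2×9.5/(15.2×0.7054) = 1.772 m.

1.77 m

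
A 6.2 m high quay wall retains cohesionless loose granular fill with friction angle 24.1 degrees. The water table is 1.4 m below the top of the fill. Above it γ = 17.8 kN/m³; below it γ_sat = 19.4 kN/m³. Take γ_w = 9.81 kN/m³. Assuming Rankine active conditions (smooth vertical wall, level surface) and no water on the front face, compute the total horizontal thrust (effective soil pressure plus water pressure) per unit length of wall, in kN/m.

217 kN/m

K_a = tan²(45° − φ/2) = 0.4201.
γ' = 19.4 − 9.81 = 9.590 kN/m³. Depth below WT = 4.8 m.
σ'_h at WT = K_a γ d_w = 10.47 kPa; at base = 10.47 + K_a γ' × 4.8 = 29.81 kPa.
P₁ (0–1.4 m) = ½×10.47×1.4 = 7.329. P₂ (1.4–6.2 m) = ½(10.47+29.81)×4.8 = 96.67.
P_w = ½ γ_w h₂² = 0.5×9.81×4.8² = 113.0. Total = 7.329+96.67+113.0 = 217.0 kN/m.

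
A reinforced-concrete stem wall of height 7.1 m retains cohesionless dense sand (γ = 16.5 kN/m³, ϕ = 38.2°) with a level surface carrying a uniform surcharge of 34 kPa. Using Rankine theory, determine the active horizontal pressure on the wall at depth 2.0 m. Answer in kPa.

K_a = (1 − sin φ)/(1 + sin φ) = 0.2358.
σ_v = γz + q = 16.5 × 2.0 + 34 = 67.00 kPa.
σ_h = K_a σ_v = 0.2358 × 67.00 = 15.80 kPa.

15.8 kPa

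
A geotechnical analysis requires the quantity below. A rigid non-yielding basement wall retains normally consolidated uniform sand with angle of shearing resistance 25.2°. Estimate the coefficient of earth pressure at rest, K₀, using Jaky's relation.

0.574

K₀ = 1 − sin φ' = 1 − sin 25.2° = 0.5742.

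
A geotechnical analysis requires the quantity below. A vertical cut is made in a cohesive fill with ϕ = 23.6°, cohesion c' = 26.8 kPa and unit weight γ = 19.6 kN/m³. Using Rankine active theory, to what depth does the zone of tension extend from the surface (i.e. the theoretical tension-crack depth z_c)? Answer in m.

K_a = tan²(45° − 23.6°/2) = 0.4282; √K_a = 0.6544.
The active pressure is zero where K_a γ z = 2c√K_a, so z_c = 2c/(γ√K_a) = 2×26.8/(19.6×0.6544) = 4.179 m.

4.18 m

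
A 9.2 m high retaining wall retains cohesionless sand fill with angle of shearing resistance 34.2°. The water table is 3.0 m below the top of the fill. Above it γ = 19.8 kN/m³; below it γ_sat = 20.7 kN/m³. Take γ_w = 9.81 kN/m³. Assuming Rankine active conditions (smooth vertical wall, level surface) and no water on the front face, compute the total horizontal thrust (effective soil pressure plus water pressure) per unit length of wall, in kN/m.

K_a = tan²(45° − φ/2) = 0.2803.
γ' = 20.7 − 9.81 = 10.89 kN/m³. Depth below WT = 6.2 m.
σ'_h at WT = K_a γ d_w = 16.65 kPa; at base = 16.65 + K_a γ' × 6.2 = 35.58 kPa.
P₁ (0–3.0 m) = ½×16.65×3.0 = 24.98. P₂ (3.0–9.2 m) = ½(16.65+35.58)×6.2 = 161.9.
P_w = ½ γ_w h₂² = 0.5×9.81×6.2² = 188.5. Total = 24.98+161.9+188.5 = 375.4 kN/m.

375 kN/m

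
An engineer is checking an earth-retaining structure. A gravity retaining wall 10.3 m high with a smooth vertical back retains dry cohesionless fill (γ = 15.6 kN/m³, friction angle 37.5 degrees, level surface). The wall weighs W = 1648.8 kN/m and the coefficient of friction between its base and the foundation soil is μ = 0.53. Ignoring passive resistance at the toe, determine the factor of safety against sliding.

K_a = tan²(45° − 37.5°/2) = 0.2432.
P_a = ½K_aγH² = 0.5×0.2432×15.6×10.3² = 201.2 kN/m, acting at H/3 = 3.433 m above the base.
FS_sliding = μW / P_a = 0.53×1648.8 / 201.2 = 4.342.

4.34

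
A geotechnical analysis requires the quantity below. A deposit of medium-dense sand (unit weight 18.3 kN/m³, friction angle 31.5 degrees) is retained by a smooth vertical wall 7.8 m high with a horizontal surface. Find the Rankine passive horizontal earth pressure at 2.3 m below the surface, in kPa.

134 kPa

K_p = (1 + sin φ)/(1 − sin φ) = 3.188.
σ_h = K_p γ z = 3.188 × 18.3 × 2.3 = 134.2 kPa.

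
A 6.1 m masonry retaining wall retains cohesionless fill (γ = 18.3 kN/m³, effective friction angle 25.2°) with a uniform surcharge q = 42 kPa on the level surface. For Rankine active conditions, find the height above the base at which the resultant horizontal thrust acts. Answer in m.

2.47 m

K_a = 0.4027.
Triangular part P₁ = ½K_aγH² = 137.1 at H/3 = 2.033 m; rectangular part P₂ = K_a q H = 103.2 at H/2 = 3.050 m.
ȳ = (P₁·2.033 + P₂·3.050)/(P₁+P₂) = 2.470 m.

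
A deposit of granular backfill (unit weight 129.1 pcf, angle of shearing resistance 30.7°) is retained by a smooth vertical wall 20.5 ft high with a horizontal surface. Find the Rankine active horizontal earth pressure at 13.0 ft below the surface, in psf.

544 psf

K_a = (1 − sin φ)/(1 + sin φ) = 0.3240.
σ_h = K_a γ z = 0.3240 × 129.1 × 13.0 = 543.8 psf.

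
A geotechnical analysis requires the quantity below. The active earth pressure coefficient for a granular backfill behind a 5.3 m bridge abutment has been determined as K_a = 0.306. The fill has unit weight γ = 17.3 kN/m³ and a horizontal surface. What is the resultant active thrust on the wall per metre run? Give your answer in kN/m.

74.4 kN/m

P = ½ K_a γ H² = 0.5 × 0.306 × 17.3 × 5.3² = 74.35 kN/m.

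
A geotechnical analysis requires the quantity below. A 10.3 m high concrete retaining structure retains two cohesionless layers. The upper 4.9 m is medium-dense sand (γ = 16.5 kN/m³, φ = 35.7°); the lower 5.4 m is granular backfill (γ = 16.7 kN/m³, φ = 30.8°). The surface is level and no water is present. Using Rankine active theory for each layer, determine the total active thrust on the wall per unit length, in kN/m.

272 kN/m

K_a1 = tan²(45°−35.7°/2) = 0.2630; K_a2 = tan²(45°−30.8°/2) = 0.3227.
Layer 1: σ at base = K_a1 γ₁ h₁ = 21.26 kPa; P₁ = ½×21.26×4.9 = 52.09.
Layer 2: σ_v at top = γ₁h₁ = 80.85; σ_h top = K_a2×80.85 = 26.09; σ_h base = K_a2×(80.85+16.7×5.4) = 55.19.
P₂ = ½(26.09+55.19)×5.4 = 219.5. Total P_a = 52.09+219.5 = 271.6 kN/m.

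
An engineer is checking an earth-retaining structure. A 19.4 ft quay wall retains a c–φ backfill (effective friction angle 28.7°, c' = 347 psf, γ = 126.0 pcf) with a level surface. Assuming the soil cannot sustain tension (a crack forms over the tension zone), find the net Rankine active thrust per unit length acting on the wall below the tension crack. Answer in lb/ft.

K_a = 0.3511; √K_a = 0.5926.
Tension-crack depth z_c = 2c/(γ√K_a) = 2×347/(126.0×0.5926) = 9.295 ft.
σ_a at base = K_a γ H − 2c√K_a = 0.3511×126.0×19.4 − 2×347×0.5926 = 447.1 psf.
P_a = ½ × 447.1 × (H − z_c) = 0.5×447.1×10.11 = 2259 lb/ft.

2260 lb/ft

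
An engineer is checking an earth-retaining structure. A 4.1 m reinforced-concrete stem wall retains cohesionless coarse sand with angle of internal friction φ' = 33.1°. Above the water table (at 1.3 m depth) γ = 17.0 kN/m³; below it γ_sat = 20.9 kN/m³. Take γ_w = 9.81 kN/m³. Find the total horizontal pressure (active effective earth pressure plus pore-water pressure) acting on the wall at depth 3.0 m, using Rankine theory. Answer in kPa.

28.7 kPa

K_a = (1 − sin φ)/(1 + sin φ) = 0.2936.
γ' = 20.9 − 9.81 = 11.09 kN/m³.
Effective vertical stress at 3.0 m: σ'_v = 17.0×1.3 + 11.09×1.70 = 40.95 kPa.
σ'_h = K_a σ'_v = 0.2936 × 40.95 = 12.02 kPa; u = γ_w × 1.70 = 16.68 kPa.
Total σ_h = 12.02 + 16.68 = 28.70 kPa.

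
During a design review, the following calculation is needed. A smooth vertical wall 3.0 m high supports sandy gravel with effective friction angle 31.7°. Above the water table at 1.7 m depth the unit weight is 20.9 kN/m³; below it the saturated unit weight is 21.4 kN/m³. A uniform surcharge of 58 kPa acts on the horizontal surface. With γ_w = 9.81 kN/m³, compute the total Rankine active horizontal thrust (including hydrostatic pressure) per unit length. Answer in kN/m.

89.2 kN/m

K_a = tan²(45° − φ/2) = 0.3111.
γ' = 21.4 − 9.81 = 11.59 kN/m³. h₂ = H − d_w = 1.3 m.
σ'_h: at surface K_a·q = 18.04; at WT K_a(q+γd_w) = 29.09; at base K_a(q+γd_w+γ'h₂) = 33.78 kPa.
P₁ = ½(18.04+29.09)×1.7 = 40.07; P₂ = ½(29.09+33.78)×1.3 = 40.87; P_w = ½γ_w h₂² = 8.289.
Total = 40.07+40.87+8.289 = 89.22 kN/m.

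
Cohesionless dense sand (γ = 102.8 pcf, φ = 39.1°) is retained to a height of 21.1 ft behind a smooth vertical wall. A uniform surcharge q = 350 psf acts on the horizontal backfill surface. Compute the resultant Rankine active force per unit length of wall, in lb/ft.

6860 lb/ft

K_a = tan²(45° − φ/2) = 0.2265.
Soil triangle: ½ K_a γ H² = 0.5×0.2265×102.8×21.1² = 5183 lb/ft.
Surcharge rectangle: K_a q H = 0.2265×350×21.1 = 1673 lb/ft.
Total = 5183 + 1673 = 6855 lb/ft.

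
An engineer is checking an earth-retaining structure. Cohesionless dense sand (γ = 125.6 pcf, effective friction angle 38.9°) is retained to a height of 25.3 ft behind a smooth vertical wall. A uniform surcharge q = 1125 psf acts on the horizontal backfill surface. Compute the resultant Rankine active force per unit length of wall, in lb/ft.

15700 lb/ft

K_a = tan²(45° − φ/2) = 0.2285.
Soil triangle: ½ K_a γ H² = 0.5×0.2285×125.6×25.3² = 9186 lb/ft.
Surcharge rectangle: K_a q H = 0.2285×1125×25.3 = 6505 lb/ft.
Total = 9186 + 6505 = 15690 lb/ft.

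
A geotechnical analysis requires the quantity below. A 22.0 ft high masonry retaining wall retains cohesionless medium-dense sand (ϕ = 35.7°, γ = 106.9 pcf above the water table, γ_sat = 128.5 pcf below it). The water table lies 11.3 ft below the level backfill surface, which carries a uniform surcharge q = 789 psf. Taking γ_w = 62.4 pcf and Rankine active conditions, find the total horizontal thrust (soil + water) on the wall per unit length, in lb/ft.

14300 lb/ft

K_a = tan²(45° − φ/2) = 0.2630.
γ' = 128.5 − 62.4 = 66.10 pcf. h₂ = H − d_w = 10.7 ft.
σ'_h: at surface K_a·q = 207.5; at WT K_a(q+γd_w) = 525.2; at base K_a(q+γd_w+γ'h₂) = 711.2 psf.
P₁ = ½(207.5+525.2)×11.3 = 4140; P₂ = ½(525.2+711.2)×10.7 = 6615; P_w = ½γ_w h₂² = 3572.
Total = 4140+6615+3572 = 14330 lb/ft.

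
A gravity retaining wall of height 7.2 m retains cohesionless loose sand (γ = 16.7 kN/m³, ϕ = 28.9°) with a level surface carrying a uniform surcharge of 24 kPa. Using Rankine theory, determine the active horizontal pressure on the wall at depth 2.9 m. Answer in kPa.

K_a = (1 − sin φ)/(1 + sin φ) = 0.3484.
σ_v = γz + q = 16.7 × 2.9 + 24 = 72.43 kPa.
σ_h = K_a σ_v = 0.3484 × 72.43 = 25.23 kPa.

25.2 kPa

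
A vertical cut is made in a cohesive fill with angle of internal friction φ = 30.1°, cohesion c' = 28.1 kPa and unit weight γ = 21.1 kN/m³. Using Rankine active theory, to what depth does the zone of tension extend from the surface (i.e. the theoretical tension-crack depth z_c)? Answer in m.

K_a = tan²(45° − 30.1°/2) = 0.3320; √K_a = 0.5762.
The active pressure is zero where K_a γ z = 2c√K_a, so z_c = 2c/(γ√K_a) = 2×28.1/(21.1×0.5762) = 4.623 m.

4.62 m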